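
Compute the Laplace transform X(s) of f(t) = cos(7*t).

X(s) = s/(s^2 + 49)

L{cos(7t)} = s/(s^2 + 49).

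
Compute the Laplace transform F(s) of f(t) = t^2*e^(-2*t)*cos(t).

F(s) = 2*(s + 2)*(s^2 + 4*s + 1)/(s^2 + 4*s + 5)^3

L{cos(t)} = s/(s^2 + 1).
Multiplying by e^(-2t) shifts s → s + 2, so L{e^(-2*t)*cos(t)} = (s + 2)/((s + 2)^2 + 1).
Then apply L{t^2·g(t)} = (-1)^2 d^2/ds^2[G(s)] with G(s) = (s + 2)/((s + 2)^2 + 1):
differentiating 2 times and applying the sign gives 2*(s + 2)*(s^2 + 4*s + 1)/(s^2 + 4*s + 5)^3.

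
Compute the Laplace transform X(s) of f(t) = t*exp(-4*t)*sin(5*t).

X(s) = 10*(s + 4)/(s^2 + 8*s + 41)^2

L{sin(5t)} = 5/(s^2 + 25).
Multiplying by e^(-4t) shifts s → s + 4, so L{exp(-4*t)*sin(5*t)} = 5/((s + 4)^2 + 25).
Then apply L{t·g(t)} = -d/ds[G(s)] with G(s) = 5/((s + 4)^2 + 25):
differentiating 1 time and applying the sign gives 10*(s + 4)/(s^2 + 8*s + 41)^2.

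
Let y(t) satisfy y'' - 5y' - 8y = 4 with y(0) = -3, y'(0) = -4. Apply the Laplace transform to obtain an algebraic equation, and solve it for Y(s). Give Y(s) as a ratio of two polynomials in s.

Apply the Laplace transform to the equation.
Using L{y''} = s^2 Y - s·y(0) - y'(0) and L{y'} = sY - y(0), with y(0) = -3, y'(0) = -4, the left side becomes (s^2 - 5*s - 8)Y - (-3*s + 11).
The right side is L{4} = 4/s.
So (s^2 - 5*s - 8)Y = 4/s + (-3*s + 11).
Solve for Y(s) and write it as one ratio of polynomials.

Y(s) = (-3*s^2 + 11*s + 4)/(s^3 - 5*s^2 - 8*s)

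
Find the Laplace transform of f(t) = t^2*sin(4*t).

L{sin(4t)} = 4/(s^2 + 16).
Then apply L{t^2·g(t)} = (-1)^2 d^2/ds^2[G(s)] with G(s) = 4/(s^2 + 16):
differentiating 2 times and applying the sign gives 8*(3*s^2 - 16)/(s^2 + 16)^3.

8*(3*s^2 - 16)/(s^2 + 16)^3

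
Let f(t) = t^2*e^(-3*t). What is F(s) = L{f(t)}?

L{e^(-3t)} = 1/(s + 3).
Then apply L{t^2·g(t)} = (-1)^2 d^2/ds^2[G(s)] with G(s) = 1/(s + 3):
differentiating 2 times and applying the sign gives 2/(s + 3)^3.

F(s) = 2/(s + 3)^3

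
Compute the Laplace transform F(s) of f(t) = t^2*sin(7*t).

F(s) = 14*(3*s^2 - 49)/(s^2 + 49)^3

L{sin(7t)} = 7/(s^2 + 49).
Then apply L{t^2·g(t)} = (-1)^2 d^2/ds^2[G(s)] with G(s) = 7/(s^2 + 49):
differentiating 2 times and applying the sign gives 14*(3*s^2 - 49)/(s^2 + 49)^3.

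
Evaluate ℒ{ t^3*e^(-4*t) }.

L{t^3} = 3!/s^4 = 6/s^4.
By the first shifting theorem, multiplying by e^(-4t) replaces s with s + 4.

6/(s + 4)^4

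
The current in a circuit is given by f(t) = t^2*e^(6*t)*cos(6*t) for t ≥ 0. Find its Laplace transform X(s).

L{cos(6t)} = s/(s^2 + 36).
Multiplying by e^(6t) shifts s → s - 6, so L{e^(6*t)*cos(6*t)} = (s - 6)/((s - 6)^2 + 36).
Then apply L{t^2·g(t)} = (-1)^2 d^2/ds^2[G(s)] with G(s) = (s - 6)/((s - 6)^2 + 36):
differentiating 2 times and applying the sign gives 2*(s - 6)*(s^2 - 12*s - 72)/(s^2 - 12*s + 72)^3.

X(s) = 2*(s - 6)*(s^2 - 12*s - 72)/(s^2 - 12*s + 72)^3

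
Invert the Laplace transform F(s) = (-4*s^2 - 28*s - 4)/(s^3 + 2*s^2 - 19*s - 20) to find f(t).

Factor the denominator: s^3 + 2*s^2 - 19*s - 20 = (s - 4)*(s + 1)*(s + 5).
Partial fraction decomposition gives [-4/(s - 4)] + [1/(s + 5)] + [-1/(s + 1)].
Invert each term: -4/(s - 4) ↔ -4e^(4t); 1/(s + 5) ↔ e^(-5t); -1/(s + 1) ↔ -e^(-t).

f(t) = -4*exp(4*t) - exp(-t) + exp(-5*t)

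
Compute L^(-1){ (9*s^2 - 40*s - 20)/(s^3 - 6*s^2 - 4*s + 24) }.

2*exp(6*t) + 4*exp(2*t) + 3*exp(-2*t)

Factor the denominator: s^3 - 6*s^2 - 4*s + 24 = (s - 6)*(s - 2)*(s + 2).
Partial fraction decomposition gives [4/(s - 2)] + [2/(s - 6)] + [3/(s + 2)].
Invert each term: 4/(s - 2) ↔ 4e^(2t); 2/(s - 6) ↔ 2e^(6t); 3/(s + 2) ↔ 3e^(-2t).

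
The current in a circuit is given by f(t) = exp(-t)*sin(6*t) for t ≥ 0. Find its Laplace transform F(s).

L{sin(6t)} = 6/(s^2 + 36).
By the first shifting theorem, multiplying by e^(-t) replaces s with s + 1.

F(s) = 6/((s + 1)^2 + 36)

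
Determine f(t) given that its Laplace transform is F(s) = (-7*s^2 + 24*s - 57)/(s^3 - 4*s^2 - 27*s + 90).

Factor the denominator: s^3 - 4*s^2 - 27*s + 90 = (s - 6)*(s - 3)*(s + 5).
Partial fraction decomposition gives [-5/(s - 6)] + [2/(s - 3)] + [-4/(s + 5)].
Invert each term: -5/(s - 6) ↔ -5e^(6t); 2/(s - 3) ↔ 2e^(3t); -4/(s + 5) ↔ -4e^(-5t).

f(t) = -5*exp(6*t) + 2*exp(3*t) - 4*exp(-5*t)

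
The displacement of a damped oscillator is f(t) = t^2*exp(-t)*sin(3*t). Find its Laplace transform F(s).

L{sin(3t)} = 3/(s^2 + 9).
Multiplying by e^(-t) shifts s → s + 1, so L{exp(-t)*sin(3*t)} = 3/((s + 1)^2 + 9).
Then apply L{t^2·g(t)} = (-1)^2 d^2/ds^2[G(s)] with G(s) = 3/((s + 1)^2 + 9):
differentiating 2 times and applying the sign gives 18*(s^2 + 2*s - 2)/(s^2 + 2*s + 10)^3.

F(s) = 18*(s^2 + 2*s - 2)/(s^2 + 2*s + 10)^3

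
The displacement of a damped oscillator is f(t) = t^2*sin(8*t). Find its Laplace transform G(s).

G(s) = 16*(3*s^2 - 64)/(s^2 + 64)^3

L{sin(8t)} = 8/(s^2 + 64).
Then apply L{t^2·g(t)} = (-1)^2 d^2/ds^2[H(s)] with H(s) = 8/(s^2 + 64):
differentiating 2 times and applying the sign gives 16*(3*s^2 - 64)/(s^2 + 64)^3.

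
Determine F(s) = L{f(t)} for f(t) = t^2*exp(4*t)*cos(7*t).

F(s) = 2*(s - 4)*(s^2 - 8*s - 131)/(s^2 - 8*s + 65)^3

L{cos(7t)} = s/(s^2 + 49).
Multiplying by e^(4t) shifts s → s - 4, so L{exp(4*t)*cos(7*t)} = (s - 4)/((s - 4)^2 + 49).
Then apply L{t^2·g(t)} = (-1)^2 d^2/ds^2[G(s)] with G(s) = (s - 4)/((s - 4)^2 + 49):
differentiating 2 times and applying the sign gives 2*(s - 4)*(s^2 - 8*s - 131)/(s^2 - 8*s + 65)^3.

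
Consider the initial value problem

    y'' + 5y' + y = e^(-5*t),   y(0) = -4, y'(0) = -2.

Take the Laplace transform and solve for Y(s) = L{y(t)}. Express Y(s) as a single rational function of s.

Y(s) = (-4*s^2 - 42*s - 109)/(s^3 + 10*s^2 + 26*s + 5)

Take the Laplace transform of both sides.
With L{y''} = s^2 Y - s·y(0) - y'(0) and L{y'} = sY - y(0), with y(0) = -4, y'(0) = -2: the LHS transforms to (s^2 + 5*s + 1)Y - (-4*s - 22).
The right side is L{e^(-5*t)} = 1/(s + 5).
So (s^2 + 5*s + 1)Y = 1/(s + 5) + (-4*s - 22).
Divide through and combine into a single rational function.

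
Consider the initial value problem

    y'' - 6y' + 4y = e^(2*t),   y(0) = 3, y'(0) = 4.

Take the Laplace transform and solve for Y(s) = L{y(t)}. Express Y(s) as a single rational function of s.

Y(s) = (3*s^2 - 20*s + 29)/(s^3 - 8*s^2 + 16*s - 8)

Transform both sides with L{·}.
The derivative rules (L{y''} = s^2 Y - s·y(0) - y'(0) and L{y'} = sY - y(0), with y(0) = 3, y'(0) = 4) turn the left side into (s^2 - 6*s + 4)Y - (3*s - 14).
The right side is L{e^(2*t)} = 1/(s - 2).
So (s^2 - 6*s + 4)Y = 1/(s - 2) + (3*s - 14).
Solve for Y(s) and write it as one ratio of polynomials.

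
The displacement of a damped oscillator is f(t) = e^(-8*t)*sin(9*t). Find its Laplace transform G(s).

G(s) = 9/((s + 8)^2 + 81)

L{sin(9t)} = 9/(s^2 + 81).
By the first shifting theorem, multiplying by e^(-8t) replaces s with s + 8.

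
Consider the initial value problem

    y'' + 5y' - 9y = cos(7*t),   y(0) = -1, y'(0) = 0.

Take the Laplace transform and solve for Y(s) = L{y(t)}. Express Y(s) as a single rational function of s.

Y(s) = (-s^3 - 5*s^2 - 48*s - 245)/(s^4 + 5*s^3 + 40*s^2 + 245*s - 441)

Apply the Laplace transform to the equation.
The derivative rules (L{y''} = s^2 Y - s·y(0) - y'(0) and L{y'} = sY - y(0), with y(0) = -1, y'(0) = 0) turn the left side into (s^2 + 5*s - 9)Y - (-s - 5).
The right side is L{cos(7*t)} = s/(s^2 + 49).
So (s^2 + 5*s - 9)Y = s/(s^2 + 49) + (-s - 5).
Solve for Y(s) and write it as one ratio of polynomials.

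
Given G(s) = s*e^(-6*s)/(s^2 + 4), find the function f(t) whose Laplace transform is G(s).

f(t) = Heaviside(t - 6)*(cos(2*t - 12))

The factor e^(-6s) signals a time shift by c = 6 (second shifting theorem).
L{cos(2t)} = s/(s^2 + 4), so L^-1{s/(s^2 + 4)} = cos(2*t).
Hence the inverse is u(t - 6) times that function evaluated at t - 6.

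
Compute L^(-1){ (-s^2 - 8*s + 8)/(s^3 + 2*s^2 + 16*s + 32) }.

Factor the denominator: s^3 + 2*s^2 + 16*s + 32 = (s + 2)*(s^2 + 16).
Partial fraction decomposition gives [1/(s + 2)] + [-2*s/(s^2 + 16)] + [-4/(s^2 + 16)].
Invert each term: 1/(s + 2) ↔ e^(-2t); -2·s/(s^2 + 16) ↔ -2cos(4t); -1·4/(s^2 + 16) ↔ -sin(4t).

-sin(4*t) - 2*cos(4*t) + exp(-2*t)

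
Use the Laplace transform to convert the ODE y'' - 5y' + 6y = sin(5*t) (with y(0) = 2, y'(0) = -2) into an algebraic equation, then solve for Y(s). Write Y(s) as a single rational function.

Transform both sides with L{·}.
Using L{y''} = s^2 Y - s·y(0) - y'(0) and L{y'} = sY - y(0), with y(0) = 2, y'(0) = -2, the left side becomes (s^2 - 5*s + 6)Y - (2*s - 12).
The right side is L{sin(5*t)} = 5/(s^2 + 25).
So (s^2 - 5*s + 6)Y = 5/(s^2 + 25) + (2*s - 12).
Divide through and combine into a single rational function.

Y(s) = (2*s^3 - 12*s^2 + 50*s - 295)/(s^4 - 5*s^3 + 31*s^2 - 125*s + 150)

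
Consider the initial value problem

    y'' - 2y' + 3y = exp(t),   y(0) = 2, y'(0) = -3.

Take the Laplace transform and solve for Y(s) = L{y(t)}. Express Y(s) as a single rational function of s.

Transform both sides with L{·}.
With L{y''} = s^2 Y - s·y(0) - y'(0) and L{y'} = sY - y(0), with y(0) = 2, y'(0) = -3: the LHS transforms to (s^2 - 2*s + 3)Y - (2*s - 7).
The right side is L{exp(t)} = 1/(s - 1).
So (s^2 - 2*s + 3)Y = 1/(s - 1) + (2*s - 7).
Isolate Y and clear denominators.

Y(s) = (2*s^2 - 9*s + 8)/(s^3 - 3*s^2 + 5*s - 3)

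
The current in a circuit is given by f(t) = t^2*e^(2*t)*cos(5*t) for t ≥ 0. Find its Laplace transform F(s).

L{cos(5t)} = s/(s^2 + 25).
Multiplying by e^(2t) shifts s → s - 2, so L{e^(2*t)*cos(5*t)} = (s - 2)/((s - 2)^2 + 25).
Then apply L{t^2·g(t)} = (-1)^2 d^2/ds^2[G(s)] with G(s) = (s - 2)/((s - 2)^2 + 25):
differentiating 2 times and applying the sign gives 2*(s - 2)*(s^2 - 4*s - 71)/(s^2 - 4*s + 29)^3.

F(s) = 2*(s - 2)*(s^2 - 4*s - 71)/(s^2 - 4*s + 29)^3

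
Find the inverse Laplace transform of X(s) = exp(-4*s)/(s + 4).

The factor e^(-4s) signals a time shift by c = 4 (second shifting theorem).
L{e^(-4t)} = 1/(s + 4), so L^-1{1/(s + 4)} = exp(-4*t).
Hence the inverse is u(t - 4) times that function evaluated at t - 4.

Heaviside(t - 4)*(exp(-4*t + 16))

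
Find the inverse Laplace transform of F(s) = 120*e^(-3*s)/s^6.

Heaviside(t - 3)*((t - 3)^5)

The factor e^(-3s) signals a time shift by c = 3 (second shifting theorem).
L{t^5} = 5!/s^6 = 120/s^6, so L^-1{120/s^6} = t^5.
Hence the inverse is u(t - 3) times that function evaluated at t - 3.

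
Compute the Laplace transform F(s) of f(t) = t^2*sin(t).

L{sin(t)} = 1/(s^2 + 1).
Then apply L{t^2·g(t)} = (-1)^2 d^2/ds^2[G(s)] with G(s) = 1/(s^2 + 1):
differentiating 2 times and applying the sign gives 2*(3*s^2 - 1)/(s^2 + 1)^3.

F(s) = 2*(3*s^2 - 1)/(s^2 + 1)^3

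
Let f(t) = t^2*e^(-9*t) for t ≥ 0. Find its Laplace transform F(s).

L{e^(-9t)} = 1/(s + 9).
Then apply L{t^2·g(t)} = (-1)^2 d^2/ds^2[G(s)] with G(s) = 1/(s + 9):
differentiating 2 times and applying the sign gives 2/(s + 9)^3.

F(s) = 2/(s + 9)^3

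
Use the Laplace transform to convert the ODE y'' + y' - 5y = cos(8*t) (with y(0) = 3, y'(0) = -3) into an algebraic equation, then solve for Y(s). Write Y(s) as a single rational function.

Y(s) = (3*s^3 + 193*s)/(s^4 + s^3 + 59*s^2 + 64*s - 320)

Take the Laplace transform of both sides.
The derivative rules (L{y''} = s^2 Y - s·y(0) - y'(0) and L{y'} = sY - y(0), with y(0) = 3, y'(0) = -3) turn the left side into (s^2 + s - 5)Y - (3*s).
The right side is L{cos(8*t)} = s/(s^2 + 64).
So (s^2 + s - 5)Y = s/(s^2 + 64) + (3*s).
Isolate Y and clear denominators.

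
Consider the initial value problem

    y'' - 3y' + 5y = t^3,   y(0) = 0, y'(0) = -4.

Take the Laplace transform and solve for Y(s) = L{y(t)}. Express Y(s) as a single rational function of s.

Transform both sides with L{·}.
With L{y''} = s^2 Y - s·y(0) - y'(0) and L{y'} = sY - y(0), with y(0) = 0, y'(0) = -4: the LHS transforms to (s^2 - 3*s + 5)Y - (-4).
The right side is L{t^3} = 6/s^4.
So (s^2 - 3*s + 5)Y = 6/s^4 + (-4).
Solve for Y(s) and write it as one ratio of polynomials.

Y(s) = (-4*s^4 + 6)/(s^6 - 3*s^5 + 5*s^4)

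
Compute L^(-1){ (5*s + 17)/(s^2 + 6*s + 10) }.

2*exp(-3*t)*sin(t) + 5*exp(-3*t)*cos(t)

Complete the square in the denominator: s^2 + 6*s + 10 = (s + 3)^2 + 1^2.
Split the numerator to match: 5*s + 17 = 5·(s + 3) + 2·1.
Invert each term: 5·(s + 3)/((s + 3)^2 + 1) ↔ 5e^(-3t)cos(t); 2·1/((s + 3)^2 + 1) ↔ 2e^(-3t)sin(t).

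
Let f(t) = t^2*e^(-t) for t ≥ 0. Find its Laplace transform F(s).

F(s) = 2/(s + 1)^3

L{e^(-t)} = 1/(s + 1).
Then apply L{t^2·g(t)} = (-1)^2 d^2/ds^2[G(s)] with G(s) = 1/(s + 1):
differentiating 2 times and applying the sign gives 2/(s + 1)^3.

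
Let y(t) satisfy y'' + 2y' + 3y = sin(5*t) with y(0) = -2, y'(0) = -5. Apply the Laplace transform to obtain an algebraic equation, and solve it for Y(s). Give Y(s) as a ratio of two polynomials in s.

Y(s) = (-2*s^3 - 9*s^2 - 50*s - 220)/(s^4 + 2*s^3 + 28*s^2 + 50*s + 75)

Transform both sides with L{·}.
The derivative rules (L{y''} = s^2 Y - s·y(0) - y'(0) and L{y'} = sY - y(0), with y(0) = -2, y'(0) = -5) turn the left side into (s^2 + 2*s + 3)Y - (-2*s - 9).
The right side is L{sin(5*t)} = 5/(s^2 + 25).
So (s^2 + 2*s + 3)Y = 5/(s^2 + 25) + (-2*s - 9).
Solve for Y(s) and write it as one ratio of polynomials.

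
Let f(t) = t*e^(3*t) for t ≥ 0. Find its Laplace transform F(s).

L{e^(3t)} = 1/(s - 3).
Then apply L{t·g(t)} = -d/ds[G(s)] with G(s) = 1/(s - 3):
differentiating 1 time and applying the sign gives (s - 3)^(-2).

F(s) = (s - 3)^(-2)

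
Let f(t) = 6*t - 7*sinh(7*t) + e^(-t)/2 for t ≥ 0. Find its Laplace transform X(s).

Apply the Laplace transform termwise.
(-7)·[L{sinh(7t)} = 7/(s^2 - 49)]; (6)·[L{t} = 1!/s^2 = 1/s^2]; (1/2)·[L{e^(-t)} = 1/(s + 1)].

X(s) = -49/(s^2 - 49) + 1/(2*(s + 1)) + 6/s^2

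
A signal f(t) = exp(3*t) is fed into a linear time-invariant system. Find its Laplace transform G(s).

L{e^(3t)} = 1/(s - 3).

G(s) = 1/(s - 3)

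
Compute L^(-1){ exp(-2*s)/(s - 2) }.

Heaviside(t - 2)*(exp(2*t - 4))

The factor e^(-2s) signals a time shift by c = 2 (second shifting theorem).
L{e^(2t)} = 1/(s - 2), so L^-1{1/(s - 2)} = exp(2*t).
Hence the inverse is u(t - 2) times that function evaluated at t - 2.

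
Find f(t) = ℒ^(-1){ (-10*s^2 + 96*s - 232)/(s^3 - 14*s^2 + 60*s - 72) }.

f(t) = -4*t*exp(6*t) - 5*exp(6*t) - 5*exp(2*t)

Factor the denominator: s^3 - 14*s^2 + 60*s - 72 = (s - 6)^2*(s - 2).
Partial fraction decomposition gives [-5/(s - 6)] + [-4/(s - 6)^2] + [-5/(s - 2)].
Invert each term: -5/(s - 6) ↔ -5e^(6t); -4/(s - 6)^2 ↔ -4t·e^(6t); -5/(s - 2) ↔ -5e^(2t).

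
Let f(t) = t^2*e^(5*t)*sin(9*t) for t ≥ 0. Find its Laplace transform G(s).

G(s) = 54*(s^2 - 10*s - 2)/(s^2 - 10*s + 106)^3

L{sin(9t)} = 9/(s^2 + 81).
Multiplying by e^(5t) shifts s → s - 5, so L{e^(5*t)*sin(9*t)} = 9/((s - 5)^2 + 81).
Then apply L{t^2·g(t)} = (-1)^2 d^2/ds^2[H(s)] with H(s) = 9/((s - 5)^2 + 81):
differentiating 2 times and applying the sign gives 54*(s^2 - 10*s - 2)/(s^2 - 10*s + 106)^3.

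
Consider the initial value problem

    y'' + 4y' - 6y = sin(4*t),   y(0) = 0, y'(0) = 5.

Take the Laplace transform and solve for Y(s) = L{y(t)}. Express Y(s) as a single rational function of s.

Y(s) = (5*s^2 + 84)/(s^4 + 4*s^3 + 10*s^2 + 64*s - 96)

Take the Laplace transform of both sides.
The derivative rules (L{y''} = s^2 Y - s·y(0) - y'(0) and L{y'} = sY - y(0), with y(0) = 0, y'(0) = 5) turn the left side into (s^2 + 4*s - 6)Y - (5).
The right side is L{sin(4*t)} = 4/(s^2 + 16).
So (s^2 + 4*s - 6)Y = 4/(s^2 + 16) + (5).
Solve for Y(s) and write it as one ratio of polynomials.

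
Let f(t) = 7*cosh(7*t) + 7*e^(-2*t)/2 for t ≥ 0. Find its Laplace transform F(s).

F(s) = 7*s/(s^2 - 49) + 7/(2*(s + 2))

Apply the Laplace transform termwise.
(7)·[L{cosh(7t)} = s/(s^2 - 49)]; (7/2)·[L{e^(-2t)} = 1/(s + 2)].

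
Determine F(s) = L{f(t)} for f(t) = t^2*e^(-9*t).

L{e^(-9t)} = 1/(s + 9).
Then apply L{t^2·g(t)} = (-1)^2 d^2/ds^2[G(s)] with G(s) = 1/(s + 9):
differentiating 2 times and applying the sign gives 2/(s + 9)^3.

F(s) = 2/(s + 9)^3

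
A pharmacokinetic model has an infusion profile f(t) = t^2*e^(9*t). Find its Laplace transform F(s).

L{e^(9t)} = 1/(s - 9).
Then apply L{t^2·g(t)} = (-1)^2 d^2/ds^2[G(s)] with G(s) = 1/(s - 9):
differentiating 2 times and applying the sign gives 2/(s - 9)^3.

F(s) = 2/(s - 9)^3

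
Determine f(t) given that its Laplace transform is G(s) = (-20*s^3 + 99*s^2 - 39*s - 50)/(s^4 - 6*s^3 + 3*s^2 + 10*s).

f(t) = -3*exp(5*t) - 6*exp(2*t) - 5 - 6*exp(-t)

Factor the denominator: s^4 - 6*s^3 + 3*s^2 + 10*s = s*(s - 5)*(s - 2)*(s + 1).
Partial fraction decomposition gives [-6/(s + 1)] + [-3/(s - 5)] + [-5/s] + [-6/(s - 2)].
Invert each term: -6/(s + 1) ↔ -6e^(-t); -3/(s - 5) ↔ -3e^(5t); -5/(s - 0) ↔ -5e^(0t); -6/(s - 2) ↔ -6e^(2t).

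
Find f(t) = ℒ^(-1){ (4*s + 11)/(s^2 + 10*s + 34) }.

Complete the square in the denominator: s^2 + 10*s + 34 = (s + 5)^2 + 3^2.
Split the numerator to match: 4*s + 11 = 4·(s + 5) - 3·3.
Invert each term: 4·(s + 5)/((s + 5)^2 + 9) ↔ 4e^(-5t)cos(3t); -3·3/((s + 5)^2 + 9) ↔ -3e^(-5t)sin(3t).

f(t) = -3*exp(-5*t)*sin(3*t) + 4*exp(-5*t)*cos(3*t)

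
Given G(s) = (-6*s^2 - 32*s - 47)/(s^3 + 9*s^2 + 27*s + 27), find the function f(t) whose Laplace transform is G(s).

Factor the denominator: s^3 + 9*s^2 + 27*s + 27 = (s + 3)^3.
Partial fraction decomposition gives [-6/(s + 3)] + [4/(s + 3)^2] + [-5/(s + 3)^3].
Invert each term: -6/(s + 3) ↔ -6e^(-3t); 4/(s + 3)^2 ↔ 4t·e^(-3t); -5/(s + 3)^3 ↔ (-5/2)t^2·e^(-3t).

f(t) = -5*t^2*exp(-3*t)/2 + 4*t*exp(-3*t) - 6*exp(-3*t)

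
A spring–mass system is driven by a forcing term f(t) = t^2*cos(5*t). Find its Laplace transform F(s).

L{cos(5t)} = s/(s^2 + 25).
Then apply L{t^2·g(t)} = (-1)^2 d^2/ds^2[G(s)] with G(s) = s/(s^2 + 25):
differentiating 2 times and applying the sign gives 2*s*(s^2 - 75)/(s^2 + 25)^3.

F(s) = 2*s*(s^2 - 75)/(s^2 + 25)^3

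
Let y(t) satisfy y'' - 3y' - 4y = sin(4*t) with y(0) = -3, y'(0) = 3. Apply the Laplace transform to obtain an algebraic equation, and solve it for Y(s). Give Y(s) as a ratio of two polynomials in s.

Laplace-transform each side.
Using L{y''} = s^2 Y - s·y(0) - y'(0) and L{y'} = sY - y(0), with y(0) = -3, y'(0) = 3, the left side becomes (s^2 - 3*s - 4)Y - (-3*s + 12).
The right side is L{sin(4*t)} = 4/(s^2 + 16).
So (s^2 - 3*s - 4)Y = 4/(s^2 + 16) + (-3*s + 12).
Divide through and combine into a single rational function.

Y(s) = (-3*s^3 + 12*s^2 - 48*s + 196)/(s^4 - 3*s^3 + 12*s^2 - 48*s - 64)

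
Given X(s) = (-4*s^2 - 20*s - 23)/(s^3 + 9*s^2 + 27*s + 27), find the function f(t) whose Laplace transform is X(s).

Factor the denominator: s^3 + 9*s^2 + 27*s + 27 = (s + 3)^3.
Partial fraction decomposition gives [-4/(s + 3)] + [4/(s + 3)^2] + [(s + 3)^(-3)].
Invert each term: -4/(s + 3) ↔ -4e^(-3t); 4/(s + 3)^2 ↔ 4t·e^(-3t); 1/(s + 3)^3 ↔ (1/2)t^2·e^(-3t).

f(t) = t^2*exp(-3*t)/2 + 4*t*exp(-3*t) - 4*exp(-3*t)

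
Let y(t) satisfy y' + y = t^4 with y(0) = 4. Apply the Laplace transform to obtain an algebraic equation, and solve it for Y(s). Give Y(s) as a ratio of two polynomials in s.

Y(s) = (4*s^5 + 24)/(s^6 + s^5)

Take the Laplace transform of both sides.
With L{y'} = sY - y(0) = sY - 4: the LHS transforms to (s + 1)Y - (4).
The right side is L{t^4} = 24/s^5.
So (s + 1)Y = 24/s^5 + (4).
Solve for Y(s) and write it as one ratio of polynomials.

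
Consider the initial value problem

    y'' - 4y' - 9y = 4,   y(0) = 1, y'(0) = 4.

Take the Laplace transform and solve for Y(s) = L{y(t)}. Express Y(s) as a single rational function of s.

Y(s) = (s^2 + 4)/(s^3 - 4*s^2 - 9*s)

Transform both sides with L{·}.
The derivative rules (L{y''} = s^2 Y - s·y(0) - y'(0) and L{y'} = sY - y(0), with y(0) = 1, y'(0) = 4) turn the left side into (s^2 - 4*s - 9)Y - (s).
The right side is L{4} = 4/s.
So (s^2 - 4*s - 9)Y = 4/s + (s).
Divide through and combine into a single rational function.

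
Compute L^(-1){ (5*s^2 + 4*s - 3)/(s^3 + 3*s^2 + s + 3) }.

Factor the denominator: s^3 + 3*s^2 + s + 3 = (s + 3)*(s^2 + 1).
Partial fraction decomposition gives [3/(s + 3)] + [2*s/(s^2 + 1)] + [-2/(s^2 + 1)].
Invert each term: 3/(s + 3) ↔ 3e^(-3t); 2·s/(s^2 + 1) ↔ 2cos(t); -2·1/(s^2 + 1) ↔ -2sin(t).

-2*sin(t) + 2*cos(t) + 3*exp(-3*t)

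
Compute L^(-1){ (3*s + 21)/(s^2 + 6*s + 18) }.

4*exp(-3*t)*sin(3*t) + 3*exp(-3*t)*cos(3*t)

Complete the square in the denominator: s^2 + 6*s + 18 = (s + 3)^2 + 3^2.
Split the numerator to match: 3*s + 21 = 3·(s + 3) + 4·3.
Invert each term: 3·(s + 3)/((s + 3)^2 + 9) ↔ 3e^(-3t)cos(3t); 4·3/((s + 3)^2 + 9) ↔ 4e^(-3t)sin(3t).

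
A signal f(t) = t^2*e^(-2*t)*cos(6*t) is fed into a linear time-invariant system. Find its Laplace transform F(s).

F(s) = 2*(s + 2)*(s^2 + 4*s - 104)/(s^2 + 4*s + 40)^3

L{cos(6t)} = s/(s^2 + 36).
Multiplying by e^(-2t) shifts s → s + 2, so L{e^(-2*t)*cos(6*t)} = (s + 2)/((s + 2)^2 + 36).
Then apply L{t^2·g(t)} = (-1)^2 d^2/ds^2[G(s)] with G(s) = (s + 2)/((s + 2)^2 + 36):
differentiating 2 times and applying the sign gives 2*(s + 2)*(s^2 + 4*s - 104)/(s^2 + 4*s + 40)^3.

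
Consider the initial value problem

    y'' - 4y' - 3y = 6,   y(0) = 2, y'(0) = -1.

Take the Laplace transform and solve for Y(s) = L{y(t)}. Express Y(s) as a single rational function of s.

Y(s) = (2*s^2 - 9*s + 6)/(s^3 - 4*s^2 - 3*s)

Take the Laplace transform of both sides.
Using L{y''} = s^2 Y - s·y(0) - y'(0) and L{y'} = sY - y(0), with y(0) = 2, y'(0) = -1, the left side becomes (s^2 - 4*s - 3)Y - (2*s - 9).
The right side is L{6} = 6/s.
So (s^2 - 4*s - 3)Y = 6/s + (2*s - 9).
Divide through and combine into a single rational function.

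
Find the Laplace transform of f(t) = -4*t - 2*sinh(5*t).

By linearity of the Laplace transform, transform each term separately.
(-2)·[L{sinh(5t)} = 5/(s^2 - 25)]; (-4)·[L{t} = 1!/s^2 = 1/s^2].

-10/(s^2 - 25) - 4/s^2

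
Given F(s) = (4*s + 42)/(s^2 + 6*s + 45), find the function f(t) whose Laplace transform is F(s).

f(t) = 5*exp(-3*t)*sin(6*t) + 4*exp(-3*t)*cos(6*t)

Complete the square in the denominator: s^2 + 6*s + 45 = (s + 3)^2 + 6^2.
Split the numerator to match: 4*s + 42 = 4·(s + 3) + 5·6.
Invert each term: 4·(s + 3)/((s + 3)^2 + 36) ↔ 4e^(-3t)cos(6t); 5·6/((s + 3)^2 + 36) ↔ 5e^(-3t)sin(6t).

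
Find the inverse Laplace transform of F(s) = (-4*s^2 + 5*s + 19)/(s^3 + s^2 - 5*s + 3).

Factor the denominator: s^3 + s^2 - 5*s + 3 = (s - 1)^2*(s + 3).
Partial fraction decomposition gives [-2/(s - 1)] + [5/(s - 1)^2] + [-2/(s + 3)].
Invert each term: -2/(s - 1) ↔ -2e^(t); 5/(s - 1)^2 ↔ 5t·e^(t); -2/(s + 3) ↔ -2e^(-3t).

5*t*exp(t) - 2*exp(t) - 2*exp(-3*t)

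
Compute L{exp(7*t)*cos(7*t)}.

L{cos(7t)} = s/(s^2 + 49).
By the first shifting theorem, multiplying by e^(7t) replaces s with s - 7.

(s - 7)/((s - 7)^2 + 49)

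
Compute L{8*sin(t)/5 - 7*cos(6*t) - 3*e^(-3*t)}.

-7*s/(s^2 + 36) + 8/(5*(s^2 + 1)) - 3/(s + 3)

The transform is linear, so treat each term independently.
(-3)·[L{e^(-3t)} = 1/(s + 3)]; (-7)·[L{cos(6t)} = s/(s^2 + 36)]; (8/5)·[L{sin(t)} = 1/(s^2 + 1)].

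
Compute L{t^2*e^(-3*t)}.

2/(s + 3)^3

L{e^(-3t)} = 1/(s + 3).
Then apply L{t^2·g(t)} = (-1)^2 d^2/ds^2[G(s)] with G(s) = 1/(s + 3):
differentiating 2 times and applying the sign gives 2/(s + 3)^3.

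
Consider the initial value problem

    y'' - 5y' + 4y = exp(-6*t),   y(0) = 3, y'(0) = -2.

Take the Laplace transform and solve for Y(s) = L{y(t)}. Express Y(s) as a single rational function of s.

Y(s) = (3*s^2 + s - 101)/(s^3 + s^2 - 26*s + 24)

Laplace-transform each side.
The derivative rules (L{y''} = s^2 Y - s·y(0) - y'(0) and L{y'} = sY - y(0), with y(0) = 3, y'(0) = -2) turn the left side into (s^2 - 5*s + 4)Y - (3*s - 17).
The right side is L{exp(-6*t)} = 1/(s + 6).
So (s^2 - 5*s + 4)Y = 1/(s + 6) + (3*s - 17).
Solve for Y(s) and write it as one ratio of polynomials.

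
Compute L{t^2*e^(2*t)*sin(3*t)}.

18*(s^2 - 4*s + 1)/(s^2 - 4*s + 13)^3

L{sin(3t)} = 3/(s^2 + 9).
Multiplying by e^(2t) shifts s → s - 2, so L{e^(2*t)*sin(3*t)} = 3/((s - 2)^2 + 9).
Then apply L{t^2·g(t)} = (-1)^2 d^2/ds^2[G(s)] with G(s) = 3/((s - 2)^2 + 9):
differentiating 2 times and applying the sign gives 18*(s^2 - 4*s + 1)/(s^2 - 4*s + 13)^3.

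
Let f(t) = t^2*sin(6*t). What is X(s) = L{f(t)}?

L{sin(6t)} = 6/(s^2 + 36).
Then apply L{t^2·g(t)} = (-1)^2 d^2/ds^2[G(s)] with G(s) = 6/(s^2 + 36):
differentiating 2 times and applying the sign gives 36*(s^2 - 12)/(s^2 + 36)^3.

X(s) = 36*(s^2 - 12)/(s^2 + 36)^3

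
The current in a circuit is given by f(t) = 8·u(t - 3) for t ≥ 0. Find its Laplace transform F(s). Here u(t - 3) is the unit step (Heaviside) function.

F(s) = 8*exp(-3*s)/s

By the second shifting theorem, L{u(t - c)·g(t - c)} = e^(-cs)·G(s) with c = 3 and G(s) = L{g(t)}.
L{8} = 8/s.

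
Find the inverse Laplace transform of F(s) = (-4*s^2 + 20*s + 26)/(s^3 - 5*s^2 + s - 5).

exp(5*t) - 5*sin(t) - 5*cos(t)

Factor the denominator: s^3 - 5*s^2 + s - 5 = (s - 5)*(s^2 + 1).
Partial fraction decomposition gives [1/(s - 5)] + [-5*s/(s^2 + 1)] + [-5/(s^2 + 1)].
Invert each term: 1/(s - 5) ↔ e^(5t); -5·s/(s^2 + 1) ↔ -5cos(t); -5·1/(s^2 + 1) ↔ -5sin(t).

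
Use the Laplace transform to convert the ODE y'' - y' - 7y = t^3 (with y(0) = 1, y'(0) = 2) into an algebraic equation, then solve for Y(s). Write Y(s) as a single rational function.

Y(s) = (s^5 + s^4 + 6)/(s^6 - s^5 - 7*s^4)

Laplace-transform each side.
The derivative rules (L{y''} = s^2 Y - s·y(0) - y'(0) and L{y'} = sY - y(0), with y(0) = 1, y'(0) = 2) turn the left side into (s^2 - s - 7)Y - (s + 1).
The right side is L{t^3} = 6/s^4.
So (s^2 - s - 7)Y = 6/s^4 + (s + 1).
Divide through and combine into a single rational function.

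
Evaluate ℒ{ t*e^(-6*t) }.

(s + 6)^(-2)

L{e^(-6t)} = 1/(s + 6).
Then apply L{t·g(t)} = -d/ds[G(s)] with G(s) = 1/(s + 6):
differentiating 1 time and applying the sign gives (s + 6)^(-2).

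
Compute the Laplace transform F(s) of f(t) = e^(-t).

L{e^(-t)} = 1/(s + 1).

F(s) = 1/(s + 1)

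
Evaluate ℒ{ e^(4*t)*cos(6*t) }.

L{cos(6t)} = s/(s^2 + 36).
By the first shifting theorem, multiplying by e^(4t) replaces s with s - 4.

(s - 4)/((s - 4)^2 + 36)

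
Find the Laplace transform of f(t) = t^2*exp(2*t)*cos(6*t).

2*(s - 2)*(s^2 - 4*s - 104)/(s^2 - 4*s + 40)^3

L{cos(6t)} = s/(s^2 + 36).
Multiplying by e^(2t) shifts s → s - 2, so L{exp(2*t)*cos(6*t)} = (s - 2)/((s - 2)^2 + 36).
Then apply L{t^2·g(t)} = (-1)^2 d^2/ds^2[G(s)] with G(s) = (s - 2)/((s - 2)^2 + 36):
differentiating 2 times and applying the sign gives 2*(s - 2)*(s^2 - 4*s - 104)/(s^2 - 4*s + 40)^3.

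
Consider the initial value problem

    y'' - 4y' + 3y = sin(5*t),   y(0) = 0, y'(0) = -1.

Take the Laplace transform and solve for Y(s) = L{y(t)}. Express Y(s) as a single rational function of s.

Take the Laplace transform of both sides.
Using L{y''} = s^2 Y - s·y(0) - y'(0) and L{y'} = sY - y(0), with y(0) = 0, y'(0) = -1, the left side becomes (s^2 - 4*s + 3)Y - (-1).
The right side is L{sin(5*t)} = 5/(s^2 + 25).
So (s^2 - 4*s + 3)Y = 5/(s^2 + 25) + (-1).
Solve for Y(s) and write it as one ratio of polynomials.

Y(s) = (-s^2 - 20)/(s^4 - 4*s^3 + 28*s^2 - 100*s + 75)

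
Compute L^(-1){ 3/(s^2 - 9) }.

Since L{sinh(3t)} = 3/(s^2 - 9), the inverse is sinh(3*t).

sinh(3*t)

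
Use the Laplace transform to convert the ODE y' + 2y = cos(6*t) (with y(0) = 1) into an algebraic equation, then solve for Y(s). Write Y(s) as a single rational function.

Apply the Laplace transform to the equation.
The derivative rules (L{y'} = sY - y(0) = sY - 1) turn the left side into (s + 2)Y - (1).
The right side is L{cos(6*t)} = s/(s^2 + 36).
So (s + 2)Y = s/(s^2 + 36) + (1).
Isolate Y and clear denominators.

Y(s) = (s^2 + s + 36)/(s^3 + 2*s^2 + 36*s + 72)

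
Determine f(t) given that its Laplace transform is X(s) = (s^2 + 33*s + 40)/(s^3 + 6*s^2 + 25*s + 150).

Factor the denominator: s^3 + 6*s^2 + 25*s + 150 = (s + 6)*(s^2 + 25).
Partial fraction decomposition gives [-2/(s + 6)] + [3*s/(s^2 + 25)] + [15/(s^2 + 25)].
Invert each term: -2/(s + 6) ↔ -2e^(-6t); 3·s/(s^2 + 25) ↔ 3cos(5t); 3·5/(s^2 + 25) ↔ 3sin(5t).

f(t) = 3*sin(5*t) + 3*cos(5*t) - 2*exp(-6*t)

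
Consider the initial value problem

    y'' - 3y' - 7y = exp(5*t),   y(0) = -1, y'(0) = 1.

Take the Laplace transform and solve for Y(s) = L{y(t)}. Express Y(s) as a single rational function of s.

Y(s) = (-s^2 + 9*s - 19)/(s^3 - 8*s^2 + 8*s + 35)

Transform both sides with L{·}.
With L{y''} = s^2 Y - s·y(0) - y'(0) and L{y'} = sY - y(0), with y(0) = -1, y'(0) = 1: the LHS transforms to (s^2 - 3*s - 7)Y - (-s + 4).
The right side is L{exp(5*t)} = 1/(s - 5).
So (s^2 - 3*s - 7)Y = 1/(s - 5) + (-s + 4).
Solve for Y(s) and write it as one ratio of polynomials.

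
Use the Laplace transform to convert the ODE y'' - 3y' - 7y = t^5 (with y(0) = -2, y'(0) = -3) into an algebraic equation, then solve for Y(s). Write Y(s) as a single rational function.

Y(s) = (-2*s^7 + 3*s^6 + 120)/(s^8 - 3*s^7 - 7*s^6)

Transform both sides with L{·}.
The derivative rules (L{y''} = s^2 Y - s·y(0) - y'(0) and L{y'} = sY - y(0), with y(0) = -2, y'(0) = -3) turn the left side into (s^2 - 3*s - 7)Y - (-2*s + 3).
The right side is L{t^5} = 120/s^6.
So (s^2 - 3*s - 7)Y = 120/s^6 + (-2*s + 3).
Divide through and combine into a single rational function.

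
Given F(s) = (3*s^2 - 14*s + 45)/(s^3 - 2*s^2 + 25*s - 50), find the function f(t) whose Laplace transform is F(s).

Factor the denominator: s^3 - 2*s^2 + 25*s - 50 = (s - 2)*(s^2 + 25).
Partial fraction decomposition gives [1/(s - 2)] + [2*s/(s^2 + 25)] + [-10/(s^2 + 25)].
Invert each term: 1/(s - 2) ↔ e^(2t); 2·s/(s^2 + 25) ↔ 2cos(5t); -2·5/(s^2 + 25) ↔ -2sin(5t).

f(t) = exp(2*t) - 2*sin(5*t) + 2*cos(5*t)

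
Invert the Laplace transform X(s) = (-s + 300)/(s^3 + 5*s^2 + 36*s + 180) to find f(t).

f(t) = 4*sin(6*t) - 5*cos(6*t) + 5*exp(-5*t)

Factor the denominator: s^3 + 5*s^2 + 36*s + 180 = (s + 5)*(s^2 + 36).
Partial fraction decomposition gives [5/(s + 5)] + [-5*s/(s^2 + 36)] + [24/(s^2 + 36)].
Invert each term: 5/(s + 5) ↔ 5e^(-5t); -5·s/(s^2 + 36) ↔ -5cos(6t); 4·6/(s^2 + 36) ↔ 4sin(6t).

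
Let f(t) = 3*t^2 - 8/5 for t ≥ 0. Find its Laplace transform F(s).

F(s) = -8/(5*s) + 6/s^3

Apply the Laplace transform termwise.
L{-8/5} = (-8/5)/s; (3)·[L{t^2} = 2!/s^3 = 2/s^3].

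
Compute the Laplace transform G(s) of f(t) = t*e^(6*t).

G(s) = (s - 6)^(-2)

L{t} = 1!/s^2 = 1/s^2.
By the first shifting theorem, multiplying by e^(6t) replaces s with s - 6.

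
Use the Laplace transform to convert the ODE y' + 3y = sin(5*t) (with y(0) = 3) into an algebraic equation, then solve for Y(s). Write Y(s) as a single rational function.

Y(s) = (3*s^2 + 80)/(s^3 + 3*s^2 + 25*s + 75)

Take the Laplace transform of both sides.
Using L{y'} = sY - y(0) = sY - 3, the left side becomes (s + 3)Y - (3).
The right side is L{sin(5*t)} = 5/(s^2 + 25).
So (s + 3)Y = 5/(s^2 + 25) + (3).
Isolate Y and clear denominators.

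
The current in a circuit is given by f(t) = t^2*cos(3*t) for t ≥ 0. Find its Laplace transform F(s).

L{cos(3t)} = s/(s^2 + 9).
Then apply L{t^2·g(t)} = (-1)^2 d^2/ds^2[G(s)] with G(s) = s/(s^2 + 9):
differentiating 2 times and applying the sign gives 2*s*(s^2 - 27)/(s^2 + 9)^3.

F(s) = 2*s*(s^2 - 27)/(s^2 + 9)^3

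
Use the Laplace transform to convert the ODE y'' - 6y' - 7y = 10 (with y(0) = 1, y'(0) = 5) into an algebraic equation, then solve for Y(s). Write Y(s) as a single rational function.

Y(s) = (s^2 - s + 10)/(s^3 - 6*s^2 - 7*s)

Take the Laplace transform of both sides.
Using L{y''} = s^2 Y - s·y(0) - y'(0) and L{y'} = sY - y(0), with y(0) = 1, y'(0) = 5, the left side becomes (s^2 - 6*s - 7)Y - (s - 1).
The right side is L{10} = 10/s.
So (s^2 - 6*s - 7)Y = 10/s + (s - 1).
Divide through and combine into a single rational function.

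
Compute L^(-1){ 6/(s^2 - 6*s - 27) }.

exp(3*t)*sinh(6*t)

Rewrite the denominator: s^2 - 6*s - 27 = (s - 3)^2 - 36.
The form in (s - 3) signals a first-shifting-theorem factor e^(3t).
Since L{sinh(6t)} = 6/(s^2 - 36), the inverse is exp(3*t)*sinh(6*t).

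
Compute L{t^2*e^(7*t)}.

L{e^(7t)} = 1/(s - 7).
Then apply L{t^2·g(t)} = (-1)^2 d^2/ds^2[G(s)] with G(s) = 1/(s - 7):
differentiating 2 times and applying the sign gives 2/(s - 7)^3.

2/(s - 7)^3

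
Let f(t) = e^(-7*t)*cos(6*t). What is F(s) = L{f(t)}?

F(s) = (s + 7)/((s + 7)^2 + 36)

L{cos(6t)} = s/(s^2 + 36).
By the first shifting theorem, multiplying by e^(-7t) replaces s with s + 7.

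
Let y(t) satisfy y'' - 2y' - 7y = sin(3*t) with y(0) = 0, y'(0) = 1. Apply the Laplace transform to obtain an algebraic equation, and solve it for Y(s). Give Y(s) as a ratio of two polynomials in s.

Laplace-transform each side.
Using L{y''} = s^2 Y - s·y(0) - y'(0) and L{y'} = sY - y(0), with y(0) = 0, y'(0) = 1, the left side becomes (s^2 - 2*s - 7)Y - (1).
The right side is L{sin(3*t)} = 3/(s^2 + 9).
So (s^2 - 2*s - 7)Y = 3/(s^2 + 9) + (1).
Solve for Y(s) and write it as one ratio of polynomials.

Y(s) = (s^2 + 12)/(s^4 - 2*s^3 + 2*s^2 - 18*s - 63)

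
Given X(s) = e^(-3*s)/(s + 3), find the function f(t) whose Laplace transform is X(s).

f(t) = Heaviside(t - 3)*(exp(-3*t + 9))

The factor e^(-3s) signals a time shift by c = 3 (second shifting theorem).
L{e^(-3t)} = 1/(s + 3), so L^-1{1/(s + 3)} = e^(-3*t).
Hence the inverse is u(t - 3) times that function evaluated at t - 3.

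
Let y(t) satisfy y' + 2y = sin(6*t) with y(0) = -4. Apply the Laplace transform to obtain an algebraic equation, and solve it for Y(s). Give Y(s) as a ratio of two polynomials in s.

Y(s) = (-4*s^2 - 138)/(s^3 + 2*s^2 + 36*s + 72)

Transform both sides with L{·}.
The derivative rules (L{y'} = sY - y(0) = sY - (-4)) turn the left side into (s + 2)Y - (-4).
The right side is L{sin(6*t)} = 6/(s^2 + 36).
So (s + 2)Y = 6/(s^2 + 36) + (-4).
Divide through and combine into a single rational function.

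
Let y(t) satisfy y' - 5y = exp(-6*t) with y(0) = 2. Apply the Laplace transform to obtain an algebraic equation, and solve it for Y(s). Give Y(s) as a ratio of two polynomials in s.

Laplace-transform each side.
Using L{y'} = sY - y(0) = sY - 2, the left side becomes (s - 5)Y - (2).
The right side is L{exp(-6*t)} = 1/(s + 6).
So (s - 5)Y = 1/(s + 6) + (2).
Divide through and combine into a single rational function.

Y(s) = (2*s + 13)/(s^2 + s - 30)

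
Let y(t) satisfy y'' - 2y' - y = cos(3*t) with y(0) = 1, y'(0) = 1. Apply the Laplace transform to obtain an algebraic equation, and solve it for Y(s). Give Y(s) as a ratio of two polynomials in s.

Y(s) = (s^3 - s^2 + 10*s - 9)/(s^4 - 2*s^3 + 8*s^2 - 18*s - 9)

Laplace-transform each side.
Using L{y''} = s^2 Y - s·y(0) - y'(0) and L{y'} = sY - y(0), with y(0) = 1, y'(0) = 1, the left side becomes (s^2 - 2*s - 1)Y - (s - 1).
The right side is L{cos(3*t)} = s/(s^2 + 9).
So (s^2 - 2*s - 1)Y = s/(s^2 + 9) + (s - 1).
Divide through and combine into a single rational function.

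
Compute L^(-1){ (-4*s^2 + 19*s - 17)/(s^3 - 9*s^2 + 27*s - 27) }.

2*t^2*exp(3*t) - 5*t*exp(3*t) - 4*exp(3*t)

Factor the denominator: s^3 - 9*s^2 + 27*s - 27 = (s - 3)^3.
Partial fraction decomposition gives [-4/(s - 3)] + [-5/(s - 3)^2] + [4/(s - 3)^3].
Invert each term: -4/(s - 3) ↔ -4e^(3t); -5/(s - 3)^2 ↔ -5t·e^(3t); 4/(s - 3)^3 ↔ (2)t^2·e^(3t).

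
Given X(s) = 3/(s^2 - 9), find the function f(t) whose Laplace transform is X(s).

Since L{sinh(3t)} = 3/(s^2 - 9), the inverse is sinh(3*t).

f(t) = sinh(3*t)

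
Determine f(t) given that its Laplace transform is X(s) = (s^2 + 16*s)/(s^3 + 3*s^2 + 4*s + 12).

f(t) = 2*sin(2*t) + 4*cos(2*t) - 3*exp(-3*t)

Factor the denominator: s^3 + 3*s^2 + 4*s + 12 = (s + 3)*(s^2 + 4).
Partial fraction decomposition gives [-3/(s + 3)] + [4*s/(s^2 + 4)] + [4/(s^2 + 4)].
Invert each term: -3/(s + 3) ↔ -3e^(-3t); 4·s/(s^2 + 4) ↔ 4cos(2t); 2·2/(s^2 + 4) ↔ 2sin(2t).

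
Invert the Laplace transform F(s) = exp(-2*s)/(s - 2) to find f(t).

f(t) = Heaviside(t - 2)*(exp(2*t - 4))

The factor e^(-2s) signals a time shift by c = 2 (second shifting theorem).
L{e^(2t)} = 1/(s - 2), so L^-1{1/(s - 2)} = exp(2*t).
Hence the inverse is u(t - 2) times that function evaluated at t - 2.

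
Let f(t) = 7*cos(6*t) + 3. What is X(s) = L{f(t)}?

Apply the Laplace transform termwise.
(7)·[L{cos(6t)} = s/(s^2 + 36)]; L{3} = 3/s.

X(s) = 7*s/(s^2 + 36) + 3/s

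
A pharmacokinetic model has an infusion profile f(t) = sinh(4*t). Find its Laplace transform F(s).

L{sinh(4t)} = 4/(s^2 - 16).

F(s) = 4/(s^2 - 16)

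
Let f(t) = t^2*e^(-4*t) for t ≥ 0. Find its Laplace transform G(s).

G(s) = 2/(s + 4)^3

L{e^(-4t)} = 1/(s + 4).
Then apply L{t^2·g(t)} = (-1)^2 d^2/ds^2[H(s)] with H(s) = 1/(s + 4):
differentiating 2 times and applying the sign gives 2/(s + 4)^3.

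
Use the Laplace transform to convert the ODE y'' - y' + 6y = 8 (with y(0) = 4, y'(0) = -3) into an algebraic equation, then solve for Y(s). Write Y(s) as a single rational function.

Take the Laplace transform of both sides.
The derivative rules (L{y''} = s^2 Y - s·y(0) - y'(0) and L{y'} = sY - y(0), with y(0) = 4, y'(0) = -3) turn the left side into (s^2 - s + 6)Y - (4*s - 7).
The right side is L{8} = 8/s.
So (s^2 - s + 6)Y = 8/s + (4*s - 7).
Solve for Y(s) and write it as one ratio of polynomials.

Y(s) = (4*s^2 - 7*s + 8)/(s^3 - s^2 + 6*s)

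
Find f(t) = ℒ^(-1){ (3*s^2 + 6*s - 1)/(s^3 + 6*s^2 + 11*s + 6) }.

f(t) = -2*exp(-t) + exp(-2*t) + 4*exp(-3*t)

Factor the denominator: s^3 + 6*s^2 + 11*s + 6 = (s + 1)*(s + 2)*(s + 3).
Partial fraction decomposition gives [-2/(s + 1)] + [4/(s + 3)] + [1/(s + 2)].
Invert each term: -2/(s + 1) ↔ -2e^(-t); 4/(s + 3) ↔ 4e^(-3t); 1/(s + 2) ↔ e^(-2t).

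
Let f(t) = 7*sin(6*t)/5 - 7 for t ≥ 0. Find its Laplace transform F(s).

F(s) = 42/(5*(s^2 + 36)) - 7/s

By linearity of the Laplace transform, transform each term separately.
L{-7} = -7/s; (7/5)·[L{sin(6t)} = 6/(s^2 + 36)].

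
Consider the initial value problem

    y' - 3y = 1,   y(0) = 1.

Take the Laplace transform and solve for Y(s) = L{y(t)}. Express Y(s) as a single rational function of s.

Laplace-transform each side.
Using L{y'} = sY - y(0) = sY - 1, the left side becomes (s - 3)Y - (1).
The right side is L{1} = 1/s.
So (s - 3)Y = 1/s + (1).
Divide through and combine into a single rational function.

Y(s) = (s + 1)/(s^2 - 3*s)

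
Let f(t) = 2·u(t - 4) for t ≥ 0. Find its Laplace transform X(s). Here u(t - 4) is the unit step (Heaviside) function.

X(s) = 2*exp(-4*s)/s

By the second shifting theorem, L{u(t - c)·g(t - c)} = e^(-cs)·G(s) with c = 4 and G(s) = L{g(t)}.
L{2} = 2/s.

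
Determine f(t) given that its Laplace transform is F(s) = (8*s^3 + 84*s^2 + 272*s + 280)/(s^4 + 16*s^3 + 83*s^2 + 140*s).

f(t) = 2 - 2*exp(-4*t) + 2*exp(-5*t) + 6*exp(-7*t)

Factor the denominator: s^4 + 16*s^3 + 83*s^2 + 140*s = s*(s + 4)*(s + 5)*(s + 7).
Partial fraction decomposition gives [2/s] + [6/(s + 7)] + [2/(s + 5)] + [-2/(s + 4)].
Invert each term: 2/(s - 0) ↔ 2e^(0t); 6/(s + 7) ↔ 6e^(-7t); 2/(s + 5) ↔ 2e^(-5t); -2/(s + 4) ↔ -2e^(-4t).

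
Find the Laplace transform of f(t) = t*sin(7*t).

L{sin(7t)} = 7/(s^2 + 49).
Then apply L{t·g(t)} = -d/ds[G(s)] with G(s) = 7/(s^2 + 49):
differentiating 1 time and applying the sign gives 14*s/(s^2 + 49)^2.

14*s/(s^2 + 49)^2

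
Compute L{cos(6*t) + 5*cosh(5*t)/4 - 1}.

s/(s^2 + 36) + 5*s/(4*(s^2 - 25)) - 1/s

The transform is linear, so treat each term independently.
L{cos(6t)} = s/(s^2 + 36); (5/4)·[L{cosh(5t)} = s/(s^2 - 25)]; L{-1} = -1/s.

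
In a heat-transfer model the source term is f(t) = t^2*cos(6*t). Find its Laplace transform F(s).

F(s) = 2*s*(s^2 - 108)/(s^2 + 36)^3

L{cos(6t)} = s/(s^2 + 36).
Then apply L{t^2·g(t)} = (-1)^2 d^2/ds^2[G(s)] with G(s) = s/(s^2 + 36):
differentiating 2 times and applying the sign gives 2*s*(s^2 - 108)/(s^2 + 36)^3.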